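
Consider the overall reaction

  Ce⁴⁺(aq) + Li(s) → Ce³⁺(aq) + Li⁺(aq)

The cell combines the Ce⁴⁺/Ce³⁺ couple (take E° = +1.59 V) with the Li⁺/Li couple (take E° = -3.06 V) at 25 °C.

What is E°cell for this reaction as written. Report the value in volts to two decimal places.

+4.65 V

The Ce⁴⁺/Ce³⁺ couple has the higher reduction potential, so it is the cathode; Li⁺/Li is oxidised at the anode.
E°cell = E°(cathode) − E°(anode) = (+1.59) − (-3.06) = +4.65 V.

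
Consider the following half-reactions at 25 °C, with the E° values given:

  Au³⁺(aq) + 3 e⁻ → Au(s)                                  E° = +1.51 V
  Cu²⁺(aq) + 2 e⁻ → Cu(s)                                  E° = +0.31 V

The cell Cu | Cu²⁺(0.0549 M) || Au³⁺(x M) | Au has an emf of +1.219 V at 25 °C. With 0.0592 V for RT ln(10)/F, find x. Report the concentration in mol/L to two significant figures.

0.12 M

Au³⁺/Au is the cathode, Cu²⁺/Cu the anode: E°cell = +1.20 V, n = 6.
Overall reaction: 2 Au³⁺(aq) + 3 Cu(s) → 2 Au(s) + 3 Cu²⁺(aq); Q = [Cu²⁺]^3/[Au³⁺]^2.
From E = E° − (0.0592/n) log Q: log Q = (E° − E)·n/0.0592 = (+1.20 − (+1.219))·6/0.0592 = -1.9257.
So 2·log[Au³⁺] = 3·log(0.0549) − log Q = -3.7813 − (-1.9257) = -1.8556; log[Au³⁺] = -1.8556 / 2 = -0.9278; [Au³⁺] = 10^(-0.9278) ≈ 0.12 M.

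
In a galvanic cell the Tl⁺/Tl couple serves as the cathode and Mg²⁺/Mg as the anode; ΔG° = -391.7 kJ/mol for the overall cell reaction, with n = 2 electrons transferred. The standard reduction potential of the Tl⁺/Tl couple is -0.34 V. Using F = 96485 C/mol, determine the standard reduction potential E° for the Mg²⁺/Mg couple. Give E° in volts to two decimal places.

-2.37 V

E°cell = −ΔG°/(nF) = −(-391.7×10³)/((2)(96485)) = +2.030 V.
Since Tl⁺/Tl is the cathode and Mg²⁺/Mg the anode, E°cell = E°(Tl⁺/Tl) − E°(Mg²⁺/Mg).
So E°(Mg²⁺/Mg) = E°(Tl⁺/Tl) − E°cell = (-0.34) − (+2.030) = -2.37 V.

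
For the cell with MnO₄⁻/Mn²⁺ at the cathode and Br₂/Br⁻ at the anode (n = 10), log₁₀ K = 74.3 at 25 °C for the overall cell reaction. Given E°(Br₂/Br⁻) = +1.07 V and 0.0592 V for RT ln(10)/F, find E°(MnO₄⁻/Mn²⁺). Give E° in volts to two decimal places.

+1.51 V

E°cell = (0.0592/n)·log K = (0.0592/10)(74.3) = +0.440 V.
Since MnO₄⁻/Mn²⁺ is the cathode and Br₂/Br⁻ the anode, E°cell = E°(MnO₄⁻/Mn²⁺) − E°(Br₂/Br⁻).
So E°(MnO₄⁻/Mn²⁺) = E°cell + E°(Br₂/Br⁻) = +0.440 + (+1.07) = +1.51 V.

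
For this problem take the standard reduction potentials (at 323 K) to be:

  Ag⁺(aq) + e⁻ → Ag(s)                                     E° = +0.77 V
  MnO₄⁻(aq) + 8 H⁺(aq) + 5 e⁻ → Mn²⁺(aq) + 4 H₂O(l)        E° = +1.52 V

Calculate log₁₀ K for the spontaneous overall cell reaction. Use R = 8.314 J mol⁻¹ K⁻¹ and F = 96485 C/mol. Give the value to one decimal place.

58.5

Cathode: MnO₄⁻/Mn²⁺; anode: Ag⁺/Ag. E°cell = (+1.52) − (+0.77) = +0.75 V, with n = 5.
ΔG° = −nFE° = −RT ln K, so ln K = nFE°/(RT) = (5)(96485)(+0.75) / ((8.314)(323)) = 134.734.
log₁₀ K = 134.734 / ln 10 = 58.5.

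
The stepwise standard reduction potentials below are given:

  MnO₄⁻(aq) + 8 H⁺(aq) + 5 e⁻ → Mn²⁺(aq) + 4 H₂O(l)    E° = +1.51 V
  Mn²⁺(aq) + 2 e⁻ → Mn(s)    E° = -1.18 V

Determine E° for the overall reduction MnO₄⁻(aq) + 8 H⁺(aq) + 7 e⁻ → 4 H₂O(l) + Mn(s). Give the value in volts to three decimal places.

Since ΔG° = −nFE° is additive over sequential reductions, n₃E°₃ = n₁E°₁ + n₂E°₂.
E°₃ = (5×+1.51 + 2×-1.18) / 7 = (+5.190) / 7 = +0.741 V.

+0.741 V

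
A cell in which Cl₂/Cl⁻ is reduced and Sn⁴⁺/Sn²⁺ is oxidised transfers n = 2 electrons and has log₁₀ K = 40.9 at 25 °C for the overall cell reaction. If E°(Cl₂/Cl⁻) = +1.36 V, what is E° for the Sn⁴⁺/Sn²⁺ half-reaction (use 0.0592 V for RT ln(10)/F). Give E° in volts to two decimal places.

E°cell = (0.0592/n)·log K = (0.0592/2)(40.9) = +1.211 V.
Since Cl₂/Cl⁻ is the cathode and Sn⁴⁺/Sn²⁺ the anode, E°cell = E°(Cl₂/Cl⁻) − E°(Sn⁴⁺/Sn²⁺).
So E°(Sn⁴⁺/Sn²⁺) = E°(Cl₂/Cl⁻) − E°cell = (+1.36) − (+1.211) = +0.15 V.

+0.15 V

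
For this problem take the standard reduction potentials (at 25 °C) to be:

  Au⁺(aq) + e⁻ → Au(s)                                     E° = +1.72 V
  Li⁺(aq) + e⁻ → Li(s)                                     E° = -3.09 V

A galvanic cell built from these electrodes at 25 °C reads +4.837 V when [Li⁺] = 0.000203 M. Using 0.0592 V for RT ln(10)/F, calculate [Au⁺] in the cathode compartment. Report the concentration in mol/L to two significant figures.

0.00058 M

Au⁺/Au is the cathode, Li⁺/Li the anode: E°cell = +4.81 V, n = 1.
Overall reaction: Au⁺(aq) + Li(s) → Au(s) + Li⁺(aq); Q = [Li⁺]^1/[Au⁺]^1.
From E = E° − (0.0592/n) log Q: log Q = (E° − E)·n/0.0592 = (+4.81 − (+4.837))·1/0.0592 = -0.4561.
So 1·log[Au⁺] = 1·log(0.000203) − log Q = -3.6925 − (-0.4561) = -3.2364; [Au⁺] = 10^(-3.2364) ≈ 0.00058 M.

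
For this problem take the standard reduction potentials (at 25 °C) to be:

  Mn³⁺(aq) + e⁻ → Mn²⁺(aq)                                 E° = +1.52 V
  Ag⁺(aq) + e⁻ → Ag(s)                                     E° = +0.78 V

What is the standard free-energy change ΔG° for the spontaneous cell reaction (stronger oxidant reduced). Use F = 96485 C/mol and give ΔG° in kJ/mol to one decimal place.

-71.4 kJ/mol

Mn³⁺/Mn²⁺ (E° = +1.52 V) is the cathode; Ag⁺/Ag (E° = +0.78 V) is the anode, so E°cell = +0.74 V.
Balancing electrons gives n = 1 (lcm of 1 and 1).
ΔG° = −nFE° = −(1)(96485)(+0.74) = -71,399 J = -71.4 kJ/mol.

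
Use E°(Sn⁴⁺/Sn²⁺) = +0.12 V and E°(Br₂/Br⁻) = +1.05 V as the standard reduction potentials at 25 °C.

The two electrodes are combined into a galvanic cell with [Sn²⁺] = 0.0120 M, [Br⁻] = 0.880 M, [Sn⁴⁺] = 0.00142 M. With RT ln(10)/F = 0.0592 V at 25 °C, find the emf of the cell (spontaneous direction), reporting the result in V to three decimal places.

+0.961 V

Br₂/Br⁻ is the cathode (higher E°), Sn⁴⁺/Sn²⁺ the anode: E°cell = +1.05 − (+0.12) = +0.93 V, n = 2.
Overall: Br₂(l) + Sn²⁺(aq) → 2 Br⁻(aq) + Sn⁴⁺(aq)
Q = [Br⁻]^2·[Sn⁴⁺] / ([Sn²⁺]); log Q = -1.038.
E = E° − (0.0592/n) log Q = +0.93 − (0.0592/2)(-1.038) = +0.961 V.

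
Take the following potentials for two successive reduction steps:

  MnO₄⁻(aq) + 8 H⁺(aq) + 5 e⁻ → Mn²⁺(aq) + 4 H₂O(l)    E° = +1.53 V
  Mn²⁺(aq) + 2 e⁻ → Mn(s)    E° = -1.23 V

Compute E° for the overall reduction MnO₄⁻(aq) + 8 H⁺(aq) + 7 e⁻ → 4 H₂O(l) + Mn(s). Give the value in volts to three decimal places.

+0.741 V

Adding the free-energy changes (−nFE°) of the two steps gives −n₃FE°₃ = −n₁FE°₁ − n₂FE°₂.
E°₃ = (5×+1.53 + 2×-1.23) / 7 = (+5.190) / 7 = +0.741 V.
E° values themselves are not directly additive — weighting by electron count is essential.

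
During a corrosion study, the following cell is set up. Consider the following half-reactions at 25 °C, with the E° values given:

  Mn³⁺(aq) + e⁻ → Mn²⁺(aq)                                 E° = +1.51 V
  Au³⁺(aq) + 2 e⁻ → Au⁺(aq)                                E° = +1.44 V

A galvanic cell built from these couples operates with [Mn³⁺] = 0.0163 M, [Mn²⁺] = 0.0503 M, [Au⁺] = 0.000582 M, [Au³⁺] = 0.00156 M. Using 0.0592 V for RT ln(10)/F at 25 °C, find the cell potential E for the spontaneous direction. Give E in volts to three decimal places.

Mn³⁺/Mn²⁺ is the cathode (higher E°), Au³⁺/Au⁺ the anode: E°cell = +1.51 − (+1.44) = +0.07 V, n = 2.
Overall: 2 Mn³⁺(aq) + Au⁺(aq) → 2 Mn²⁺(aq) + Au³⁺(aq)
Q = [Mn²⁺]^2·[Au³⁺] / ([Mn³⁺]^2·[Au⁺]); log Q = 1.407.
E = E° − (0.0592/n) log Q = +0.07 − (0.0592/2)(1.407) = +0.028 V.

+0.028 V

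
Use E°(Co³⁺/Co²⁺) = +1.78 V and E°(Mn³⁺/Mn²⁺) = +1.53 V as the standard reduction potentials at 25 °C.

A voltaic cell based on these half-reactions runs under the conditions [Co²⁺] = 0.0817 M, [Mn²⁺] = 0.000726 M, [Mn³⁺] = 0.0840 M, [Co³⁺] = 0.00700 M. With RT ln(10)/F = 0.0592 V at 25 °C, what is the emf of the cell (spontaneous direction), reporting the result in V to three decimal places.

+0.065 V

Co³⁺/Co²⁺ is the cathode (higher E°), Mn³⁺/Mn²⁺ the anode: E°cell = +1.78 − (+1.53) = +0.25 V, n = 1.
Overall: Co³⁺(aq) + Mn²⁺(aq) → Co²⁺(aq) + Mn³⁺(aq)
Q = [Co²⁺]·[Mn³⁺] / ([Co³⁺]·[Mn²⁺]); log Q = 3.130.
E = E° − (0.0592/n) log Q = +0.25 − (0.0592/1)(3.130) = +0.065 V.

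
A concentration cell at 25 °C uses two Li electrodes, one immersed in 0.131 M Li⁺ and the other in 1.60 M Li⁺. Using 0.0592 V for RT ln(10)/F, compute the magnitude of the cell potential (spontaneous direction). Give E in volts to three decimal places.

For a concentration cell E°cell = 0. The 1.60 M side is the cathode (reduction is favoured where [Li⁺] is higher).
With n = 1, E = −(0.0592/1) log([Li⁺]ₐₙ/[Li⁺]꜀ₐₜ) = −(0.0592/1) log(0.131/1.6) = −(0.0592/1)(-1.087) = +0.064 V.

+0.064 V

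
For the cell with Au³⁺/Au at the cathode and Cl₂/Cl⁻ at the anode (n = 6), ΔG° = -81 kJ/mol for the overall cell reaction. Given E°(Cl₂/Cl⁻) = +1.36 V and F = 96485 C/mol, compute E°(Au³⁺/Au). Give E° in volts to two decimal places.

+1.50 V

E°cell = −ΔG°/(nF) = −(-81×10³)/((6)(96485)) = +0.140 V.
Since Au³⁺/Au is the cathode and Cl₂/Cl⁻ the anode, E°cell = E°(Au³⁺/Au) − E°(Cl₂/Cl⁻).
So E°(Au³⁺/Au) = E°cell + E°(Cl₂/Cl⁻) = +0.140 + (+1.36) = +1.50 V.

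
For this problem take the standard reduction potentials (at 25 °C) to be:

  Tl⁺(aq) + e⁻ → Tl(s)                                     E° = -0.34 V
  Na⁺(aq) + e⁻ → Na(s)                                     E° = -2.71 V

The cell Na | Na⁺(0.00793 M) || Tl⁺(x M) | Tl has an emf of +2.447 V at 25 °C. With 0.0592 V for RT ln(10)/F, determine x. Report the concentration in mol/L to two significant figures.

Tl⁺/Tl is the cathode, Na⁺/Na the anode: E°cell = +2.37 V, n = 1.
Overall reaction: Tl⁺(aq) + Na(s) → Tl(s) + Na⁺(aq); Q = [Na⁺]^1/[Tl⁺]^1.
From E = E° − (0.0592/n) log Q: log Q = (E° − E)·n/0.0592 = (+2.37 − (+2.447))·1/0.0592 = -1.3007.
So 1·log[Tl⁺] = 1·log(0.00793) − log Q = -2.1007 − (-1.3007) = -0.8000; [Tl⁺] = 10^(-0.8000) ≈ 0.16 M.

0.16 M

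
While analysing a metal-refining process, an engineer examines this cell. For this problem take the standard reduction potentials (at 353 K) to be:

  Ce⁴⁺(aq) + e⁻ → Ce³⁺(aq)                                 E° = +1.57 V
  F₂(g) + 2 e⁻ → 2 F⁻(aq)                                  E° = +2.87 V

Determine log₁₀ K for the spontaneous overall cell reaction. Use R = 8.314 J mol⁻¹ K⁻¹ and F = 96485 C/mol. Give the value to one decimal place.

37.1

Cathode: F₂/F⁻; anode: Ce⁴⁺/Ce³⁺. E°cell = (+2.87) − (+1.57) = +1.30 V, with n = 2.
ΔG° = −nFE° = −RT ln K, so ln K = nFE°/(RT) = (2)(96485)(+1.30) / ((8.314)(353)) = 85.477.
log₁₀ K = 85.477 / ln 10 = 37.1.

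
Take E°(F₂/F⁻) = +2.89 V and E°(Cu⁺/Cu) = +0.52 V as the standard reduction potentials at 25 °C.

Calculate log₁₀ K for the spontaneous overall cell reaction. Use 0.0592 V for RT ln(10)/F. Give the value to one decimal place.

Cathode: F₂/F⁻; anode: Cu⁺/Cu. E°cell = +2.37 V, n = 2.
log K = nE°cell / 0.0592 = (2)(+2.37) / 0.0592 = 80.1.

80.1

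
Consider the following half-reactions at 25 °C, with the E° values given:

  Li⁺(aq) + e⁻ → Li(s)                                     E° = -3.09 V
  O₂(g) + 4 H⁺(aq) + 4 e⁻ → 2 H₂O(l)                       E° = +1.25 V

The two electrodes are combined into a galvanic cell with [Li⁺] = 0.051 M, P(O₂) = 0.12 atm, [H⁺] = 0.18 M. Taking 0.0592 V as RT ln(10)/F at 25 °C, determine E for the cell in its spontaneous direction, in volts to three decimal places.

+4.359 V

O₂/H₂O is the cathode (higher E°), Li⁺/Li the anode: E°cell = +1.25 − (-3.09) = +4.34 V, n = 4.
Overall: O₂(g) + 4 H⁺(aq) + 4 Li(s) → 2 H₂O(l) + 4 Li⁺(aq)
Q = [Li⁺]^4 / (P(O₂)·[H⁺]^4); log Q = -1.270.
E = E° − (0.0592/n) log Q = +4.34 − (0.0592/4)(-1.270) = +4.359 V.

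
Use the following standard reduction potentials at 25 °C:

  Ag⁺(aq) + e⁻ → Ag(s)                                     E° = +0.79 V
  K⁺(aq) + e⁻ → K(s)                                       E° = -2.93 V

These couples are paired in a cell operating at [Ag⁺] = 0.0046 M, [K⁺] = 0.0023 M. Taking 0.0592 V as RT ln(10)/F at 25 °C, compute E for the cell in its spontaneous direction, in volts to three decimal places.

Ag⁺/Ag is the cathode (higher E°), K⁺/K the anode: E°cell = +0.79 − (-2.93) = +3.72 V, n = 1.
Overall: Ag⁺(aq) + K(s) → Ag(s) + K⁺(aq)
Q = [K⁺] / ([Ag⁺]); log Q = -0.301.
E = E° − (0.0592/n) log Q = +3.72 − (0.0592/1)(-0.301) = +3.738 V.

+3.738 V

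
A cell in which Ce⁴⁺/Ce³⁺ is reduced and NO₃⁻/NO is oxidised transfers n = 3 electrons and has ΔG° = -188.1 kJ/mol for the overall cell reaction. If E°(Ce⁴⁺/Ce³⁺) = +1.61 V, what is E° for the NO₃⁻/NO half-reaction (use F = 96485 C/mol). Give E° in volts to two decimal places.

+0.96 V

E°cell = −ΔG°/(nF) = −(-188.1×10³)/((3)(96485)) = +0.650 V.
Since Ce⁴⁺/Ce³⁺ is the cathode and NO₃⁻/NO the anode, E°cell = E°(Ce⁴⁺/Ce³⁺) − E°(NO₃⁻/NO).
So E°(NO₃⁻/NO) = E°(Ce⁴⁺/Ce³⁺) − E°cell = (+1.61) − (+0.650) = +0.96 V.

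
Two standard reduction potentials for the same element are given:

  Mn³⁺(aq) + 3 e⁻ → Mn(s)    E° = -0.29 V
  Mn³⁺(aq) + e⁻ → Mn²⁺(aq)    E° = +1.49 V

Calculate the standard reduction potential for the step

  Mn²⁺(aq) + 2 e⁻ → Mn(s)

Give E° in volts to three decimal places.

Sequential free energies add, so n₃E°₃ = n₁E°₁ + n₂E°₂.
With n₃ = 3, and the known step contributing 1×(+1.49) V, the unknown satisfies 2·E° = 3×(-0.29) − 1×(+1.49) = -2.360.
E° = -2.360 / 2 = -1.180 V.

-1.180 V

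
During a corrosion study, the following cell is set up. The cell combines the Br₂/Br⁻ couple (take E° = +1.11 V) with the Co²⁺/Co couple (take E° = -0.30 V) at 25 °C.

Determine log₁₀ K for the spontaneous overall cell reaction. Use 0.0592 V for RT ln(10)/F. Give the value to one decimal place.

Cathode: Br₂/Br⁻; anode: Co²⁺/Co. E°cell = +1.41 V, n = 2.
log K = nE°cell / 0.0592 = (2)(+1.41) / 0.0592 = 47.6.

47.6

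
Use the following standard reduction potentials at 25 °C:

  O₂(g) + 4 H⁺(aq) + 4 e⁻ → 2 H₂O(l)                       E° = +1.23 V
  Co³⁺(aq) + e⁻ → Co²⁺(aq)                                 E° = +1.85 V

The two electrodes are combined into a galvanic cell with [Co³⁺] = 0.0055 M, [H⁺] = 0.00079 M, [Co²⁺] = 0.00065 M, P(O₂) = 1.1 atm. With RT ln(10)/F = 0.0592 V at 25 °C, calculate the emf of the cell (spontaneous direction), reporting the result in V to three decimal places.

+0.858 V

Co³⁺/Co²⁺ is the cathode (higher E°), O₂/H₂O the anode: E°cell = +1.85 − (+1.23) = +0.62 V, n = 4.
Overall: 4 Co³⁺(aq) + 2 H₂O(l) → 4 Co²⁺(aq) + O₂(g) + 4 H⁺(aq)
Q = [Co²⁺]^4·P(O₂)·[H⁺]^4 / ([Co³⁺]^4); log Q = -16.078.
E = E° − (0.0592/n) log Q = +0.62 − (0.0592/4)(-16.078) = +0.858 V.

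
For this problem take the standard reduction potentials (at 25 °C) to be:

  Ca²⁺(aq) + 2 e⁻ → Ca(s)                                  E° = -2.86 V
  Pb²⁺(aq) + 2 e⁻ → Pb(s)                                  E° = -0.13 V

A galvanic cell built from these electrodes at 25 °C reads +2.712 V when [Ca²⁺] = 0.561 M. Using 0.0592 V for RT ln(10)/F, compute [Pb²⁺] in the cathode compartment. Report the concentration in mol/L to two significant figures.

Pb²⁺/Pb is the cathode, Ca²⁺/Ca the anode: E°cell = +2.73 V, n = 2.
Overall reaction: Pb²⁺(aq) + Ca(s) → Pb(s) + Ca²⁺(aq); Q = [Ca²⁺]^1/[Pb²⁺]^1.
From E = E° − (0.0592/n) log Q: log Q = (E° − E)·n/0.0592 = (+2.73 − (+2.712))·2/0.0592 = 0.6081.
So 1·log[Pb²⁺] = 1·log(0.561) − log Q = -0.2510 − (0.6081) = -0.8591; [Pb²⁺] = 10^(-0.8591) ≈ 0.14 M.

0.14 M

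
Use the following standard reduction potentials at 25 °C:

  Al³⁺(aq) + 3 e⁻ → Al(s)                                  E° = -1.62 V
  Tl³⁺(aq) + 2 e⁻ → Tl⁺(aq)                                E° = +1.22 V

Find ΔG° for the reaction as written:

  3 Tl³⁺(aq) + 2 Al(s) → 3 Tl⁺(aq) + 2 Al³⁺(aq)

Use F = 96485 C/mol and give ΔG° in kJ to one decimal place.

-1644.1 kJ

As written, Tl³⁺/Tl⁺ is reduced (cathode) and Al³⁺/Al is oxidised (anode), so E°cell = (+1.22) − (-1.62) = +2.84 V.
Balancing electrons gives n = 6.
ΔG° = −nFE° = −(6)(96485)(+2.84) = -1,644,104 J = -1644.1 kJ.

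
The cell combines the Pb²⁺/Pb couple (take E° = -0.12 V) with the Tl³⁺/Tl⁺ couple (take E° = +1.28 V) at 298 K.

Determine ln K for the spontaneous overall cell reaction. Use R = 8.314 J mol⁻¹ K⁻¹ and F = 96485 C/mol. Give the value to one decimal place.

Cathode: Tl³⁺/Tl⁺; anode: Pb²⁺/Pb. E°cell = (+1.28) − (-0.12) = +1.40 V, with n = 2.
ΔG° = −nFE° = −RT ln K, so ln K = nFE°/(RT) = (2)(96485)(+1.40) / ((8.314)(298)) = 109.041.

109.0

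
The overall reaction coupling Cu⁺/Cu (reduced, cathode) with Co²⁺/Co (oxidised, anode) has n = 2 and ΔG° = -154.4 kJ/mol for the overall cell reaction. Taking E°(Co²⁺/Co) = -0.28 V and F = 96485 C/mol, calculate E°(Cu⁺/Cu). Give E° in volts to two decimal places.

+0.52 V

E°cell = −ΔG°/(nF) = −(-154.4×10³)/((2)(96485)) = +0.800 V.
Since Cu⁺/Cu is the cathode and Co²⁺/Co the anode, E°cell = E°(Cu⁺/Cu) − E°(Co²⁺/Co).
So E°(Cu⁺/Cu) = E°cell + E°(Co²⁺/Co) = +0.800 + (-0.28) = +0.52 V.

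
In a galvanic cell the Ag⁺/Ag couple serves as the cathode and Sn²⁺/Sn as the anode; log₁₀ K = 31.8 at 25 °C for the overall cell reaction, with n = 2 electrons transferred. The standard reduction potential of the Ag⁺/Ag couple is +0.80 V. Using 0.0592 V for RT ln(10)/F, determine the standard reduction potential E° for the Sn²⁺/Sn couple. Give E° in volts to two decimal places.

E°cell = (0.0592/n)·log K = (0.0592/2)(31.8) = +0.941 V.
Since Ag⁺/Ag is the cathode and Sn²⁺/Sn the anode, E°cell = E°(Ag⁺/Ag) − E°(Sn²⁺/Sn).
So E°(Sn²⁺/Sn) = E°(Ag⁺/Ag) − E°cell = (+0.80) − (+0.941) = -0.14 V.

-0.14 V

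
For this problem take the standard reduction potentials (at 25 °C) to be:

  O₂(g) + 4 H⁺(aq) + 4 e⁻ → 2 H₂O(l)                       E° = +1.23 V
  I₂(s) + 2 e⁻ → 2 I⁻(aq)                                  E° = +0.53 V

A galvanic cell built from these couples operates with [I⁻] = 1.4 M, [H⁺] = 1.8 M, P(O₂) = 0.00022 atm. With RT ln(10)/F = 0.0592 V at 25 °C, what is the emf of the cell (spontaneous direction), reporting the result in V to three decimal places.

O₂/H₂O is the cathode (higher E°), I₂/I⁻ the anode: E°cell = +1.23 − (+0.53) = +0.70 V, n = 4.
Overall: O₂(g) + 4 H⁺(aq) + 4 I⁻(aq) → 2 H₂O(l) + 2 I₂(s)
Q = 1 / (P(O₂)·[H⁺]^4·[I⁻]^4); log Q = 2.052.
E = E° − (0.0592/n) log Q = +0.70 − (0.0592/4)(2.052) = +0.670 V.

+0.670 V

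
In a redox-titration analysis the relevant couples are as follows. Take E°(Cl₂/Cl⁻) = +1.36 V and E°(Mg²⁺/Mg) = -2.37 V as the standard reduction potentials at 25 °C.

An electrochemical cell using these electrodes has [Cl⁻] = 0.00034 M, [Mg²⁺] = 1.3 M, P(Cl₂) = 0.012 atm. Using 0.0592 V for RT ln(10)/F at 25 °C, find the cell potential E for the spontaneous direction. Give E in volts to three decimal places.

Cl₂/Cl⁻ is the cathode (higher E°), Mg²⁺/Mg the anode: E°cell = +1.36 − (-2.37) = +3.73 V, n = 2.
Overall: Cl₂(g) + Mg(s) → 2 Cl⁻(aq) + Mg²⁺(aq)
Q = [Cl⁻]^2·[Mg²⁺] / (P(Cl₂)); log Q = -4.902.
E = E° − (0.0592/n) log Q = +3.73 − (0.0592/2)(-4.902) = +3.875 V.

+3.875 V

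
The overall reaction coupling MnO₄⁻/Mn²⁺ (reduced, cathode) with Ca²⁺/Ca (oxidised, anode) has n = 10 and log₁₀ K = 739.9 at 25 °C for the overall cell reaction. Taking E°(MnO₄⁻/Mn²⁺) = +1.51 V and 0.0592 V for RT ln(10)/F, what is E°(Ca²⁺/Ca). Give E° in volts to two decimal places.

-2.87 V

E°cell = (0.0592/n)·log K = (0.0592/10)(739.9) = +4.380 V.
Since MnO₄⁻/Mn²⁺ is the cathode and Ca²⁺/Ca the anode, E°cell = E°(MnO₄⁻/Mn²⁺) − E°(Ca²⁺/Ca).
So E°(Ca²⁺/Ca) = E°(MnO₄⁻/Mn²⁺) − E°cell = (+1.51) − (+4.380) = -2.87 V.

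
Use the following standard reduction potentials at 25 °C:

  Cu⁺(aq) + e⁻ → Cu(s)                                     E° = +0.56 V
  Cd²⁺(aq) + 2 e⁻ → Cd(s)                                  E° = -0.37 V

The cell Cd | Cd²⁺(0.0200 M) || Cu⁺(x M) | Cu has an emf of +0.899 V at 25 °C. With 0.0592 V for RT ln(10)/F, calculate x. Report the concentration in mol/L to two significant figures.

Cu⁺/Cu is the cathode, Cd²⁺/Cd the anode: E°cell = +0.93 V, n = 2.
Overall reaction: 2 Cu⁺(aq) + Cd(s) → 2 Cu(s) + Cd²⁺(aq); Q = [Cd²⁺]^1/[Cu⁺]^2.
From E = E° − (0.0592/n) log Q: log Q = (E° − E)·n/0.0592 = (+0.93 − (+0.899))·2/0.0592 = 1.0473.
So 2·log[Cu⁺] = 1·log(0.02) − log Q = -1.6990 − (1.0473) = -2.7463; log[Cu⁺] = -2.7463 / 2 = -1.3732; [Cu⁺] = 10^(-1.3732) ≈ 0.042 M.

0.042 M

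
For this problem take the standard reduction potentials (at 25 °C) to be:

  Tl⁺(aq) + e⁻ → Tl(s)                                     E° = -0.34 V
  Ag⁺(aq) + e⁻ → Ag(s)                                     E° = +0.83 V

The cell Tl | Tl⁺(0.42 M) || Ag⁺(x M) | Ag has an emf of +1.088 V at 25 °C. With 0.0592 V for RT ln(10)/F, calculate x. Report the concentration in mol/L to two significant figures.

Ag⁺/Ag is the cathode, Tl⁺/Tl the anode: E°cell = +1.17 V, n = 1.
Overall reaction: Ag⁺(aq) + Tl(s) → Ag(s) + Tl⁺(aq); Q = [Tl⁺]^1/[Ag⁺]^1.
From E = E° − (0.0592/n) log Q: log Q = (E° − E)·n/0.0592 = (+1.17 − (+1.088))·1/0.0592 = 1.3851.
So 1·log[Ag⁺] = 1·log(0.42) − log Q = -0.3768 − (1.3851) = -1.7619; [Ag⁺] = 10^(-1.7619) ≈ 0.017 M.

0.017 M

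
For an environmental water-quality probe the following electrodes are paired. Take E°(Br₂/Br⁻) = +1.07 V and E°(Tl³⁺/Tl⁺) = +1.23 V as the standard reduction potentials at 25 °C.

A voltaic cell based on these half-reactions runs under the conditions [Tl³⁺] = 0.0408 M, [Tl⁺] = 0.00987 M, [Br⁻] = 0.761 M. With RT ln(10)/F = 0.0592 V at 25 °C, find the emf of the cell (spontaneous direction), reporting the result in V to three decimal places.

Tl³⁺/Tl⁺ is the cathode (higher E°), Br₂/Br⁻ the anode: E°cell = +1.23 − (+1.07) = +0.16 V, n = 2.
Overall: Tl³⁺(aq) + 2 Br⁻(aq) → Tl⁺(aq) + Br₂(l)
Q = [Tl⁺] / ([Tl³⁺]·[Br⁻]^2); log Q = -0.379.
E = E° − (0.0592/n) log Q = +0.16 − (0.0592/2)(-0.379) = +0.171 V.

+0.171 V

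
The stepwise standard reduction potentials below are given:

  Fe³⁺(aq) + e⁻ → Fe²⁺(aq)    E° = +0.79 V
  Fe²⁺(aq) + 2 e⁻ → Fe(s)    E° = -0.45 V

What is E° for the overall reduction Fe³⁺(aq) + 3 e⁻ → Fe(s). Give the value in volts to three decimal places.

-0.037 V

Since ΔG° = −nFE° is additive over sequential reductions, n₃E°₃ = n₁E°₁ + n₂E°₂.
E°₃ = (1×+0.79 + 2×-0.45) / 3 = (-0.110) / 3 = -0.037 V.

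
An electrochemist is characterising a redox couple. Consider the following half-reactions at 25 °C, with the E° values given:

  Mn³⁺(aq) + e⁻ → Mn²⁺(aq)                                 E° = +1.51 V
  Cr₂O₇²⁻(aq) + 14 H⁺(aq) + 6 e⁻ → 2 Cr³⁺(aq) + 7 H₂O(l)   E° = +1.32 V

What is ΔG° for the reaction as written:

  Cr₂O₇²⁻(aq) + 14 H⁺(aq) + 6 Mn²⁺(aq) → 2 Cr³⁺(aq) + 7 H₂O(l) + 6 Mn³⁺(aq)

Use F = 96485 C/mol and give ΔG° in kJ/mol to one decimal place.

+110.0 kJ/mol

As written, Cr₂O₇²⁻/Cr³⁺ is reduced (cathode) and Mn³⁺/Mn²⁺ is oxidised (anode), so E°cell = (+1.32) − (+1.51) = -0.19 V.
Balancing electrons gives n = 6.
ΔG° = −nFE° = −(6)(96485)(-0.19) = 109,993 J = +110.0 kJ/mol.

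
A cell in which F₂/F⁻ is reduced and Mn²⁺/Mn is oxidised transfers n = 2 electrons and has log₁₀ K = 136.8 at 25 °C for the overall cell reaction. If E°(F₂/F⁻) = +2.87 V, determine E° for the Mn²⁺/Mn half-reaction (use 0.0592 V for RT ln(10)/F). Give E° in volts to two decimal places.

E°cell = (0.0592/n)·log K = (0.0592/2)(136.8) = +4.049 V.
Since F₂/F⁻ is the cathode and Mn²⁺/Mn the anode, E°cell = E°(F₂/F⁻) − E°(Mn²⁺/Mn).
So E°(Mn²⁺/Mn) = E°(F₂/F⁻) − E°cell = (+2.87) − (+4.049) = -1.18 V.

-1.18 V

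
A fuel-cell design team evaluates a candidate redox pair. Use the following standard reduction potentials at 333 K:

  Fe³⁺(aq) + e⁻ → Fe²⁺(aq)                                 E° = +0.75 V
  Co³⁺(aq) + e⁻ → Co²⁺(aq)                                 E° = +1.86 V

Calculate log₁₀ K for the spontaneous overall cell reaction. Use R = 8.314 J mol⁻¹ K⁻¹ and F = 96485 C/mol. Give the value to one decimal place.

16.8

Cathode: Co³⁺/Co²⁺; anode: Fe³⁺/Fe²⁺. E°cell = (+1.86) − (+0.75) = +1.11 V, with n = 1.
ΔG° = −nFE° = −RT ln K, so ln K = nFE°/(RT) = (1)(96485)(+1.11) / ((8.314)(333)) = 38.684.
log₁₀ K = 38.684 / ln 10 = 16.8.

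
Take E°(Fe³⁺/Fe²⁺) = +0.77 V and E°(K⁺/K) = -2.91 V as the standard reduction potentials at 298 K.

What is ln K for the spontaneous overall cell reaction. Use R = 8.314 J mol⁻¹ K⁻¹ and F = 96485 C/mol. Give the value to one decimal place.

Cathode: Fe³⁺/Fe²⁺; anode: K⁺/K. E°cell = (+0.77) − (-2.91) = +3.68 V, with n = 1.
ΔG° = −nFE° = −RT ln K, so ln K = nFE°/(RT) = (1)(96485)(+3.68) / ((8.314)(298)) = 143.312.

143.3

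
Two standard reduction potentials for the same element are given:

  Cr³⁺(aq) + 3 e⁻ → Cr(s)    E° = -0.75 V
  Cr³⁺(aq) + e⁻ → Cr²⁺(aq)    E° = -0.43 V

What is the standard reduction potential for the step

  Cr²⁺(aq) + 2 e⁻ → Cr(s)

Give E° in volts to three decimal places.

Sequential free energies add, so n₃E°₃ = n₁E°₁ + n₂E°₂.
With n₃ = 3, and the known step contributing 1×(-0.43) V, the unknown satisfies 2·E° = 3×(-0.75) − 1×(-0.43) = -1.820.
E° = -1.820 / 2 = -0.910 V.

-0.910 V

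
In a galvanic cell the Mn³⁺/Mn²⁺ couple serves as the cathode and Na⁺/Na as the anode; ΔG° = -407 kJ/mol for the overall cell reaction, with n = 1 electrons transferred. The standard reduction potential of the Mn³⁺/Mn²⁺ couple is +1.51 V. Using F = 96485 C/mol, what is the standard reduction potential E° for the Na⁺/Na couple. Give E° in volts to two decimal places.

E°cell = −ΔG°/(nF) = −(-407×10³)/((1)(96485)) = +4.218 V.
Since Mn³⁺/Mn²⁺ is the cathode and Na⁺/Na the anode, E°cell = E°(Mn³⁺/Mn²⁺) − E°(Na⁺/Na).
So E°(Na⁺/Na) = E°(Mn³⁺/Mn²⁺) − E°cell = (+1.51) − (+4.218) = -2.71 V.

-2.71 V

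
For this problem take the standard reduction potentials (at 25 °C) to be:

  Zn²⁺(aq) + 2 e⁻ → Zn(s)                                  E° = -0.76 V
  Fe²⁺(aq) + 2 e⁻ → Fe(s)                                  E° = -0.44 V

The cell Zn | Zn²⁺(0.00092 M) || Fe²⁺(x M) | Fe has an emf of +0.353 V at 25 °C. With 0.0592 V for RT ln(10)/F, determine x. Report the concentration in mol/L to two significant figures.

Fe²⁺/Fe is the cathode, Zn²⁺/Zn the anode: E°cell = +0.32 V, n = 2.
Overall reaction: Fe²⁺(aq) + Zn(s) → Fe(s) + Zn²⁺(aq); Q = [Zn²⁺]^1/[Fe²⁺]^1.
From E = E° − (0.0592/n) log Q: log Q = (E° − E)·n/0.0592 = (+0.32 − (+0.353))·2/0.0592 = -1.1149.
So 1·log[Fe²⁺] = 1·log(0.00092) − log Q = -3.0362 − (-1.1149) = -1.9213; [Fe²⁺] = 10^(-1.9213) ≈ 0.012 M.

0.012 M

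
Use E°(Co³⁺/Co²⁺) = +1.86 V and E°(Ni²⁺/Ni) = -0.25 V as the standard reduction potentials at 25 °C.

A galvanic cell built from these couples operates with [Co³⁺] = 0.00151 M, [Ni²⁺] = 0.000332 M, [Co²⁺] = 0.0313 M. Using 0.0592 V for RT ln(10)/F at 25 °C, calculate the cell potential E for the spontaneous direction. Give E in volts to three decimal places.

+2.135 V

Co³⁺/Co²⁺ is the cathode (higher E°), Ni²⁺/Ni the anode: E°cell = +1.86 − (-0.25) = +2.11 V, n = 2.
Overall: 2 Co³⁺(aq) + Ni(s) → 2 Co²⁺(aq) + Ni²⁺(aq)
Q = [Co²⁺]^2·[Ni²⁺] / ([Co³⁺]^2); log Q = -0.846.
E = E° − (0.0592/n) log Q = +2.11 − (0.0592/2)(-0.846) = +2.135 V.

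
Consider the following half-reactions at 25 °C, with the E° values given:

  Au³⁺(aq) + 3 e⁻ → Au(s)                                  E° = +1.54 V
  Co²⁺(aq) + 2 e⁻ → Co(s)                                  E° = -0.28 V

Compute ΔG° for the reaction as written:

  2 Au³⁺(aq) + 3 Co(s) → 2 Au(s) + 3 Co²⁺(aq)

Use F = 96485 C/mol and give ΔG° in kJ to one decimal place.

-1053.6 kJ

As written, Au³⁺/Au is reduced (cathode) and Co²⁺/Co is oxidised (anode), so E°cell = (+1.54) − (-0.28) = +1.82 V.
Balancing electrons gives n = 6.
ΔG° = −nFE° = −(6)(96485)(+1.82) = -1,053,616 J = -1053.6 kJ.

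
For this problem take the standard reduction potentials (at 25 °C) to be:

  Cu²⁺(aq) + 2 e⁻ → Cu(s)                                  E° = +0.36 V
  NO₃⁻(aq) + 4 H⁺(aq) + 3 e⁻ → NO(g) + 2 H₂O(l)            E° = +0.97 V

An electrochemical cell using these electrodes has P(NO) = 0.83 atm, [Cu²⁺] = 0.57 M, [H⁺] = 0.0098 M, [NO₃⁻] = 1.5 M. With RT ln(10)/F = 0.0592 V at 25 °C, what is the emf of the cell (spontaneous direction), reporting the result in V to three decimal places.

NO₃⁻/NO is the cathode (higher E°), Cu²⁺/Cu the anode: E°cell = +0.97 − (+0.36) = +0.61 V, n = 6.
Overall: 2 NO₃⁻(aq) + 8 H⁺(aq) + 3 Cu(s) → 2 NO(g) + 4 H₂O(l) + 3 Cu²⁺(aq)
Q = P(NO)^2·[Cu²⁺]^3 / ([NO₃⁻]^2·[H⁺]^8); log Q = 14.824.
E = E° − (0.0592/n) log Q = +0.61 − (0.0592/6)(14.824) = +0.464 V.

+0.464 V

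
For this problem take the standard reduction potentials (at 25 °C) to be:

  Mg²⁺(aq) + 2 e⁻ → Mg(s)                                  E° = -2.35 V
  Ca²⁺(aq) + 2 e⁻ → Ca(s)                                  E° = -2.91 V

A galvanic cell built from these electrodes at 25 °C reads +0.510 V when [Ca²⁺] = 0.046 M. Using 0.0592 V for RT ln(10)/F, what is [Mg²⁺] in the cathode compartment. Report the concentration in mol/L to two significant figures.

Mg²⁺/Mg is the cathode, Ca²⁺/Ca the anode: E°cell = +0.56 V, n = 2.
Overall reaction: Mg²⁺(aq) + Ca(s) → Mg(s) + Ca²⁺(aq); Q = [Ca²⁺]^1/[Mg²⁺]^1.
From E = E° − (0.0592/n) log Q: log Q = (E° − E)·n/0.0592 = (+0.56 − (+0.510))·2/0.0592 = 1.6892.
So 1·log[Mg²⁺] = 1·log(0.046) − log Q = -1.3372 − (1.6892) = -3.0264; [Mg²⁺] = 10^(-3.0264) ≈ 0.00094 M.

0.00094 M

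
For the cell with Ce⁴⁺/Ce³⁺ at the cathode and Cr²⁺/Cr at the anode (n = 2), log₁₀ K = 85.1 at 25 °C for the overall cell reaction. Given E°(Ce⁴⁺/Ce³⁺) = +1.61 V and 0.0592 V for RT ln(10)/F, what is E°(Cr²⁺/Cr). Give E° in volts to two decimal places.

-0.91 V

E°cell = (0.0592/n)·log K = (0.0592/2)(85.1) = +2.519 V.
Since Ce⁴⁺/Ce³⁺ is the cathode and Cr²⁺/Cr the anode, E°cell = E°(Ce⁴⁺/Ce³⁺) − E°(Cr²⁺/Cr).
So E°(Cr²⁺/Cr) = E°(Ce⁴⁺/Ce³⁺) − E°cell = (+1.61) − (+2.519) = -0.91 V.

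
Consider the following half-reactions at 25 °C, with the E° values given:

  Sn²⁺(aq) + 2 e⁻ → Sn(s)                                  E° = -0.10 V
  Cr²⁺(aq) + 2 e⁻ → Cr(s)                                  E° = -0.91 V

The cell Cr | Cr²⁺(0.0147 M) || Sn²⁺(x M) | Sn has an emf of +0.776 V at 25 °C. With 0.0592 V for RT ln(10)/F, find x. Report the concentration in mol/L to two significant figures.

0.0010 M

Sn²⁺/Sn is the cathode, Cr²⁺/Cr the anode: E°cell = +0.81 V, n = 2.
Overall reaction: Sn²⁺(aq) + Cr(s) → Sn(s) + Cr²⁺(aq); Q = [Cr²⁺]^1/[Sn²⁺]^1.
From E = E° − (0.0592/n) log Q: log Q = (E° − E)·n/0.0592 = (+0.81 − (+0.776))·2/0.0592 = 1.1486.
So 1·log[Sn²⁺] = 1·log(0.0147) − log Q = -1.8327 − (1.1486) = -2.9813; [Sn²⁺] = 10^(-2.9813) ≈ 0.0010 M.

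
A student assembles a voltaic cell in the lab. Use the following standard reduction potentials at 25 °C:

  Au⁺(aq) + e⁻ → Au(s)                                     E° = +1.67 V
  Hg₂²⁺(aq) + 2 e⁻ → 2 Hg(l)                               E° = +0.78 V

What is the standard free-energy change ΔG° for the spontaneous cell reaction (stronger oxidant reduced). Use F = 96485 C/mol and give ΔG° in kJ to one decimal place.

-171.7 kJ

Au⁺/Au (E° = +1.67 V) is the cathode; Hg₂²⁺/Hg (E° = +0.78 V) is the anode, so E°cell = +0.89 V.
Balancing electrons gives n = 2 (lcm of 1 and 2).
ΔG° = −nFE° = −(2)(96485)(+0.89) = -171,743 J = -171.7 kJ.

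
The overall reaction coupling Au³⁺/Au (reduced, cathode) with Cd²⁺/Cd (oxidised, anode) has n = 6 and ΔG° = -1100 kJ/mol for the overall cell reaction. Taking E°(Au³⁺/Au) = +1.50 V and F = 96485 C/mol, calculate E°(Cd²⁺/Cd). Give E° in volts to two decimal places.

-0.40 V

E°cell = −ΔG°/(nF) = −(-1100×10³)/((6)(96485)) = +1.900 V.
Since Au³⁺/Au is the cathode and Cd²⁺/Cd the anode, E°cell = E°(Au³⁺/Au) − E°(Cd²⁺/Cd).
So E°(Cd²⁺/Cd) = E°(Au³⁺/Au) − E°cell = (+1.50) − (+1.900) = -0.40 V.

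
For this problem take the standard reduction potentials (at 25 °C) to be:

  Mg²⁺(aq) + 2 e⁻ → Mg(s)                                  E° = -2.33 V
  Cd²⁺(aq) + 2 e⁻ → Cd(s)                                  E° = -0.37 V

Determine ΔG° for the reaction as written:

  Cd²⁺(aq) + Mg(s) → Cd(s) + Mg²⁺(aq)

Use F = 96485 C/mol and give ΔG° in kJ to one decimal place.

-378.2 kJ

As written, Cd²⁺/Cd is reduced (cathode) and Mg²⁺/Mg is oxidised (anode), so E°cell = (-0.37) − (-2.33) = +1.96 V.
Balancing electrons gives n = 2.
ΔG° = −nFE° = −(2)(96485)(+1.96) = -378,221 J = -378.2 kJ.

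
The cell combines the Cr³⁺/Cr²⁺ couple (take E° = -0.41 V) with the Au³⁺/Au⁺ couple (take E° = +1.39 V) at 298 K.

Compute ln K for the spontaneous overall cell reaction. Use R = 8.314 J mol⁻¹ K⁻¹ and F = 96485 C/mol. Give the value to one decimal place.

140.2

Cathode: Au³⁺/Au⁺; anode: Cr³⁺/Cr²⁺. E°cell = (+1.39) − (-0.41) = +1.80 V, with n = 2.
ΔG° = −nFE° = −RT ln K, so ln K = nFE°/(RT) = (2)(96485)(+1.80) / ((8.314)(298)) = 140.196.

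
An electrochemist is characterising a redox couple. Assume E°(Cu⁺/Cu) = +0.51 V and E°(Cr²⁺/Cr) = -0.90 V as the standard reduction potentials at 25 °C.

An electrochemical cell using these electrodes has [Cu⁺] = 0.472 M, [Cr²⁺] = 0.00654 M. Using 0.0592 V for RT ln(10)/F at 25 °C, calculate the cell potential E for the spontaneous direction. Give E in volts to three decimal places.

+1.455 V

Cu⁺/Cu is the cathode (higher E°), Cr²⁺/Cr the anode: E°cell = +0.51 − (-0.90) = +1.41 V, n = 2.
Overall: 2 Cu⁺(aq) + Cr(s) → 2 Cu(s) + Cr²⁺(aq)
Q = [Cr²⁺] / ([Cu⁺]^2); log Q = -1.532.
E = E° − (0.0592/n) log Q = +1.41 − (0.0592/2)(-1.532) = +1.455 V.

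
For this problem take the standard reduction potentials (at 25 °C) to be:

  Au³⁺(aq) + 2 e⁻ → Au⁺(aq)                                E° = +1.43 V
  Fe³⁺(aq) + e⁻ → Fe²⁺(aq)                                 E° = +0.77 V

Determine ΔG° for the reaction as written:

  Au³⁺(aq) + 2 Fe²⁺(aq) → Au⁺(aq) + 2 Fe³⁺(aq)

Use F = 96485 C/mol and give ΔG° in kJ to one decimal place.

As written, Au³⁺/Au⁺ is reduced (cathode) and Fe³⁺/Fe²⁺ is oxidised (anode), so E°cell = (+1.43) − (+0.77) = +0.66 V.
Balancing electrons gives n = 2.
ΔG° = −nFE° = −(2)(96485)(+0.66) = -127,360 J = -127.4 kJ.

-127.4 kJ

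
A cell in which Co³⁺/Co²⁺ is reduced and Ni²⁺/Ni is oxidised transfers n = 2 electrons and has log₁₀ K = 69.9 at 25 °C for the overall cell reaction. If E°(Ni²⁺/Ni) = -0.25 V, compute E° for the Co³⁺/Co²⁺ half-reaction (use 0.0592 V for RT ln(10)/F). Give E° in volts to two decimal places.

+1.82 V

E°cell = (0.0592/n)·log K = (0.0592/2)(69.9) = +2.069 V.
Since Co³⁺/Co²⁺ is the cathode and Ni²⁺/Ni the anode, E°cell = E°(Co³⁺/Co²⁺) − E°(Ni²⁺/Ni).
So E°(Co³⁺/Co²⁺) = E°cell + E°(Ni²⁺/Ni) = +2.069 + (-0.25) = +1.82 V.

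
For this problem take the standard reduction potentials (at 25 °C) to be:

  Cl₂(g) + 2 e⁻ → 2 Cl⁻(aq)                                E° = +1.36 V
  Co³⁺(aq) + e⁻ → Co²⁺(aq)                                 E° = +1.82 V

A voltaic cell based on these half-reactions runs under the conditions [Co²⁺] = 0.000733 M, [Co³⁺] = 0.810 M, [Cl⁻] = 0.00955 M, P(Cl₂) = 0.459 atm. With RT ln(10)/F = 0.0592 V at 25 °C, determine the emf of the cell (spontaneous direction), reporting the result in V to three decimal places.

+0.531 V

Co³⁺/Co²⁺ is the cathode (higher E°), Cl₂/Cl⁻ the anode: E°cell = +1.82 − (+1.36) = +0.46 V, n = 2.
Overall: 2 Co³⁺(aq) + 2 Cl⁻(aq) → 2 Co²⁺(aq) + Cl₂(g)
Q = [Co²⁺]^2·P(Cl₂) / ([Co³⁺]^2·[Cl⁻]^2); log Q = -2.385.
E = E° − (0.0592/n) log Q = +0.46 − (0.0592/2)(-2.385) = +0.531 V.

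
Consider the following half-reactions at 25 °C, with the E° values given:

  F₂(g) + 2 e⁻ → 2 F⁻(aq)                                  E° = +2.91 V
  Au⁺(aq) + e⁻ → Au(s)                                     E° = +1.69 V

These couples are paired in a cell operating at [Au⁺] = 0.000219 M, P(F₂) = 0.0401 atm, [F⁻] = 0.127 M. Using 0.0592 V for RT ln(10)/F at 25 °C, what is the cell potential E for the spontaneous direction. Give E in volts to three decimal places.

+1.448 V

F₂/F⁻ is the cathode (higher E°), Au⁺/Au the anode: E°cell = +2.91 − (+1.69) = +1.22 V, n = 2.
Overall: F₂(g) + 2 Au(s) → 2 F⁻(aq) + 2 Au⁺(aq)
Q = [F⁻]^2·[Au⁺]^2 / (P(F₂)); log Q = -7.715.
E = E° − (0.0592/n) log Q = +1.22 − (0.0592/2)(-7.715) = +1.448 V.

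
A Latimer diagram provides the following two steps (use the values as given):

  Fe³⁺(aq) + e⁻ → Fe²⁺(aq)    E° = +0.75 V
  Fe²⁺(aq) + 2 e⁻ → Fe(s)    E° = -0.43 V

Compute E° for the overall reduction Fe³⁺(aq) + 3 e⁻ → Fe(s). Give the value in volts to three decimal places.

Adding the free-energy changes (−nFE°) of the two steps gives −n₃FE°₃ = −n₁FE°₁ − n₂FE°₂.
E°₃ = (1×+0.75 + 2×-0.43) / 3 = (-0.110) / 3 = -0.037 V.

-0.037 V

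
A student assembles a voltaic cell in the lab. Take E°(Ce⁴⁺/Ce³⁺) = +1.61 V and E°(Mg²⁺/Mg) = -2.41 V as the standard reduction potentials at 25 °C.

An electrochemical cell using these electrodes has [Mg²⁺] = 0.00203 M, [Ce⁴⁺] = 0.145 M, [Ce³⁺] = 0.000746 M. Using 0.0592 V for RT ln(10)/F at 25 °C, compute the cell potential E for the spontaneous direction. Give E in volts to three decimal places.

+4.235 V

Ce⁴⁺/Ce³⁺ is the cathode (higher E°), Mg²⁺/Mg the anode: E°cell = +1.61 − (-2.41) = +4.02 V, n = 2.
Overall: 2 Ce⁴⁺(aq) + Mg(s) → 2 Ce³⁺(aq) + Mg²⁺(aq)
Q = [Ce³⁺]^2·[Mg²⁺] / ([Ce⁴⁺]^2); log Q = -7.270.
E = E° − (0.0592/n) log Q = +4.02 − (0.0592/2)(-7.270) = +4.235 V.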